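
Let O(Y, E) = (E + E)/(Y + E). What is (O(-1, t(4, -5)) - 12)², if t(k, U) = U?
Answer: 961/9 ≈ 106.78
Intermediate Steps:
O(Y, E) = 2*E/(E + Y) (O(Y, E) = (2*E)/(E + Y) = 2*E/(E + Y))
(O(-1, t(4, -5)) - 12)² = (2*(-5)/(-5 - 1) - 12)² = (2*(-5)/(-6) - 12)² = (2*(-5)*(-⅙) - 12)² = (5/3 - 12)² = (-31/3)² = 961/9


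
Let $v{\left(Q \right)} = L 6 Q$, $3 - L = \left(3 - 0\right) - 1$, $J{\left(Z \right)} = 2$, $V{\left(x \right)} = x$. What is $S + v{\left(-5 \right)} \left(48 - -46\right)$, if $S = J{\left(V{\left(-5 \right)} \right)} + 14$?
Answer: $-2804$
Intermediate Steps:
$L = 1$ ($L = 3 - \left(\left(3 - 0\right) - 1\right) = 3 - \left(\left(3 + 0\right) - 1\right) = 3 - \left(3 - 1\right) = 3 - 2 = 1$)
$v{\left(Q \right)} = 6 Q$ ($v{\left(Q \right)} = 1 \cdot 6 Q = 6 Q$)
$S = 16$ ($S = 2 + 14 = 16$)
$S + v{\left(-5 \right)} \left(48 - -46\right) = 16 + 6 \left(-5\right) \left(48 - -46\right) = 16 - 30 \left(48 + 46\right) = 16 - 2820 = -2804$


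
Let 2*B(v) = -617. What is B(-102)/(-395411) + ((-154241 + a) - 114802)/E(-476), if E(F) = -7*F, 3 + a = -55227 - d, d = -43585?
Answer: -55493047423/658754726 ≈ -84.239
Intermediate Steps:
B(v) = -617/2 (B(v) = (1/2)*(-617) = -617/2)
a = -11645 (a = -3 + (-55227 - 1*(-43585)) = -3 + (-55227 + 43585) = -3 - 11642 = -11645)
B(-102)/(-395411) + ((-154241 + a) - 114802)/E(-476) = -617/2/(-395411) + ((-154241 - 11645) - 114802)/((-7*(-476))) = -617/2*(-1/395411) + (-165886 - 114802)/3332 = 617/790822 - 280688*1/3332 = 617/790822 - 70172/833 = -55493047423/658754726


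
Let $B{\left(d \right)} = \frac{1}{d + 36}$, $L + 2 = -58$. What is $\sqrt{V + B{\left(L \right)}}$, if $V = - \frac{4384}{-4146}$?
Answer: $\frac{\sqrt{7759930}}{2764} \approx 1.0078$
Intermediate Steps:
$V = \frac{2192}{2073}$ ($V = \left(-4384\right) \left(- \frac{1}{4146}\right) = \frac{2192}{2073} \approx 1.0574$)
$L = -60$ ($L = -2 - 58 = -60$)
$B{\left(d \right)} = \frac{1}{36 + d}$
$\sqrt{V + B{\left(L \right)}} = \sqrt{\frac{2192}{2073} + \frac{1}{36 - 60}} = \sqrt{\frac{2192}{2073} + \frac{1}{-24}} = \sqrt{\frac{2192}{2073} - \frac{1}{24}} = \sqrt{\frac{5615}{5528}} = \frac{\sqrt{7759930}}{2764}$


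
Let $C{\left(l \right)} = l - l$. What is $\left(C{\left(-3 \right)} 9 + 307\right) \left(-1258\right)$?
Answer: $-386206$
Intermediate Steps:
$C{\left(l \right)} = 0$
$\left(C{\left(-3 \right)} 9 + 307\right) \left(-1258\right) = \left(0 \cdot 9 + 307\right) \left(-1258\right) = \left(0 + 307\right) \left(-1258\right) = 307 \left(-1258\right) = -386206$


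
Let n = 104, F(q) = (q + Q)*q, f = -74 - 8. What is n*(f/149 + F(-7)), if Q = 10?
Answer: -333944/149 ≈ -2241.2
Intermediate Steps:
f = -82
F(q) = q*(10 + q) (F(q) = (q + 10)*q = (10 + q)*q = q*(10 + q))
n*(f/149 + F(-7)) = 104*(-82/149 - 7*(10 - 7)) = 104*(-82*1/149 - 7*3) = 104*(-82/149 - 21) = 104*(-3211/149) = -333944/149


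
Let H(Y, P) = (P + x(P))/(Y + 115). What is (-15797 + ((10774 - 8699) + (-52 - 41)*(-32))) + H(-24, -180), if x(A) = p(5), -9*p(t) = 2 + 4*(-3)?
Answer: -1257512/117 ≈ -10748.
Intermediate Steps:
p(t) = 10/9 (p(t) = -(2 + 4*(-3))/9 = -(2 - 12)/9 = -1/9*(-10) = 10/9)
x(A) = 10/9
H(Y, P) = (10/9 + P)/(115 + Y) (H(Y, P) = (P + 10/9)/(Y + 115) = (10/9 + P)/(115 + Y))
(-15797 + ((10774 - 8699) + (-52 - 41)*(-32))) + H(-24, -180) = (-15797 + ((10774 - 8699) + (-52 - 41)*(-32))) + (10/9 - 180)/(115 - 24) = (-15797 + (2075 - 93*(-32))) - 1610/9/91 = (-15797 + (2075 + 2976)) + (1/91)*(-1610/9) = (-15797 + 5051) - 230/117 = -10746 - 230/117 = -1257512/117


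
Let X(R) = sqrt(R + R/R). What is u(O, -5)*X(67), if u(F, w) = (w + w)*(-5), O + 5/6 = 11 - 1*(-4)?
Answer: 100*sqrt(17) ≈ 412.31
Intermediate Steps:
X(R) = sqrt(1 + R) (X(R) = sqrt(R + 1) = sqrt(1 + R))
O = 85/6 (O = -5/6 + (11 - 1*(-4)) = -5/6 + (11 + 4) = -5/6 + 15 = 85/6 ≈ 14.167)
u(F, w) = -10*w (u(F, w) = (2*w)*(-5) = -10*w)
u(O, -5)*X(67) = (-10*(-5))*sqrt(1 + 67) = 50*sqrt(68) = 50*(2*sqrt(17)) = 100*sqrt(17)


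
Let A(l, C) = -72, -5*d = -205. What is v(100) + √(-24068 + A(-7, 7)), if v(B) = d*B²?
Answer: 410000 + 2*I*√6035 ≈ 4.1e+5 + 155.37*I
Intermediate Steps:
d = 41 (d = -⅕*(-205) = 41)
v(B) = 41*B²
v(100) + √(-24068 + A(-7, 7)) = 41*100² + √(-24068 - 72) = 41*10000 + √(-24140) = 410000 + 2*I*√6035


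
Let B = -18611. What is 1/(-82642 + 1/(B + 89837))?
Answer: -71226/5886259091 ≈ -1.2100e-5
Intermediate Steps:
1/(-82642 + 1/(B + 89837)) = 1/(-82642 + 1/(-18611 + 89837)) = 1/(-82642 + 1/71226) = 1/(-5886259091/71226) = -71226/5886259091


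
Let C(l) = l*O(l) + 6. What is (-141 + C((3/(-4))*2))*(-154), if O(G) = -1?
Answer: 20559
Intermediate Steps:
C(l) = 6 - l (C(l) = l*(-1) + 6 = -l + 6 = 6 - l)
(-141 + C((3/(-4))*2))*(-154) = (-141 + (6 - 3/(-4)*2))*(-154) = (-141 + (6 - 3*(-¼)*2))*(-154) = (-141 + (6 - (-3)*2/4))*(-154) = (-141 + (6 - 1*(-3/2)))*(-154) = (-141 + (6 + 3/2))*(-154) = (-141 + 15/2)*(-154) = -267/2*(-154) = 20559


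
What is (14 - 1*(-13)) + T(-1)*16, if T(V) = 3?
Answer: 75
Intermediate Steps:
(14 - 1*(-13)) + T(-1)*16 = (14 - 1*(-13)) + 3*16 = (14 + 13) + 48 = 27 + 48 = 75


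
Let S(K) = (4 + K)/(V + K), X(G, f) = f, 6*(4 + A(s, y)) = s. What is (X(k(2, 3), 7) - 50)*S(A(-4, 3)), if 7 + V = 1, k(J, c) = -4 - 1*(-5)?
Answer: -43/16 ≈ -2.6875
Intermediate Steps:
k(J, c) = 1 (k(J, c) = -4 + 5 = 1)
A(s, y) = -4 + s/6
V = -6 (V = -7 + 1 = -6)
S(K) = (4 + K)/(-6 + K)
(X(k(2, 3), 7) - 50)*S(A(-4, 3)) = (7 - 50)*((4 + (-4 + (1/6)*(-4)))/(-6 + (-4 + (1/6)*(-4)))) = -43*(4 + (-4 - 2/3))/(-6 + (-4 - 2/3)) = -43*(4 - 14/3)/(-6 - 14/3) = -43*(-2)/((-32/3)*3) = -(-129)*(-2)/(32*3) = -43*1/16 = -43/16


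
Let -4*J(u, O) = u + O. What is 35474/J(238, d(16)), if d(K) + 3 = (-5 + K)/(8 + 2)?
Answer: -1418960/2361 ≈ -601.00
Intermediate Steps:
d(K) = -7/2 + K/10 (d(K) = -3 + (-5 + K)/(8 + 2) = -3 + (-5 + K)/10 = -3 + (-5 + K)*(⅒) = -3 + (-½ + K/10) = -7/2 + K/10)
J(u, O) = -O/4 - u/4 (J(u, O) = -(u + O)/4 = -(O + u)/4 = -O/4 - u/4)
35474/J(238, d(16)) = 35474/(-(-7/2 + (⅒)*16)/4 - ¼*238) = 35474/(-(-7/2 + 8/5)/4 - 119/2) = 35474/(-¼*(-19/10) - 119/2) = 35474/(19/40 - 119/2) = 35474/(-2361/40) = 35474*(-40/2361) = -1418960/2361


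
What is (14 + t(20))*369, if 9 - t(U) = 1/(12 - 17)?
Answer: 42804/5 ≈ 8560.8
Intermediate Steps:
t(U) = 46/5 (t(U) = 9 - 1/(12 - 17) = 9 - 1/(-5) = 9 - 1*(-⅕) = 9 + ⅕ = 46/5)
(14 + t(20))*369 = (14 + 46/5)*369 = (116/5)*369 = 42804/5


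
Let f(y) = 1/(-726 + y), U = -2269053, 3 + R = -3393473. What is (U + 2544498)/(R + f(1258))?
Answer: -146536740/1805329231 ≈ -0.081169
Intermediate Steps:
R = -3393476 (R = -3 - 3393473 = -3393476)
(U + 2544498)/(R + f(1258)) = (-2269053 + 2544498)/(-3393476 + 1/(-726 + 1258)) = 275445/(-3393476 + 1/532) = 275445/(-1805329231/532) = 275445*(-532/1805329231) = -146536740/1805329231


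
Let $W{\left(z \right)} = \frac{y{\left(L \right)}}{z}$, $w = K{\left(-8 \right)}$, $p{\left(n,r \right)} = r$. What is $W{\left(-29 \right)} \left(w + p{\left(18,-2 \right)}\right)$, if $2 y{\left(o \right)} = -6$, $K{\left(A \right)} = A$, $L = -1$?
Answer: $- \frac{30}{29} \approx -1.0345$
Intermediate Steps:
$y{\left(o \right)} = -3$ ($y{\left(o \right)} = \frac{1}{2} \left(-6\right) = -3$)
$w = -8$
$W{\left(z \right)} = - \frac{3}{z}$
$W{\left(-29 \right)} \left(w + p{\left(18,-2 \right)}\right) = - \frac{3}{-29} \left(-8 - 2\right) = \left(-3\right) \left(- \frac{1}{29}\right) \left(-10\right) = \frac{3}{29} \left(-10\right) = - \frac{30}{29}$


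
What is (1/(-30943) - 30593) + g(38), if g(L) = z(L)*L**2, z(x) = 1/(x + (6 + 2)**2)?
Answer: -48256258354/1578093 ≈ -30579.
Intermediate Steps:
z(x) = 1/(64 + x) (z(x) = 1/(x + 8**2) = 1/(x + 64) = 1/(64 + x))
g(L) = L**2/(64 + L)
(1/(-30943) - 30593) + g(38) = (1/(-30943) - 30593) + 38**2/(64 + 38) = (-1/30943 - 30593) + 1444/102 = -946639200/30943 + 1444*(1/102) = -946639200/30943 + 722/51 = -48256258354/1578093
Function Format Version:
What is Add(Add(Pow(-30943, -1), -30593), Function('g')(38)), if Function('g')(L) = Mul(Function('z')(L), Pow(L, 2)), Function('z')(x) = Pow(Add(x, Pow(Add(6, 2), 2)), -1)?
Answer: Rational(-48256258354, 1578093) ≈ -30579.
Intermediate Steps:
Function('z')(x) = Pow(Add(64, x), -1) (Function('z')(x) = Pow(Add(x, Pow(8, 2)), -1) = Pow(Add(x, 64), -1) = Pow(Add(64, x), -1))
Function('g')(L) = Mul(Pow(L, 2), Pow(Add(64, L), -1)) (Function('g')(L) = Mul(Pow(Add(64, L), -1), Pow(L, 2)) = Mul(Pow(L, 2), Pow(Add(64, L), -1)))
Add(Add(Pow(-30943, -1), -30593), Function('g')(38)) = Add(Add(Pow(-30943, -1), -30593), Mul(Pow(38, 2), Pow(Add(64, 38), -1))) = Add(Add(Rational(-1, 30943), -30593), Mul(1444, Pow(102, -1))) = Add(Rational(-946639200, 30943), Mul(1444, Rational(1, 102))) = Add(Rational(-946639200, 30943), Rational(722, 51)) = Rational(-48256258354, 1578093)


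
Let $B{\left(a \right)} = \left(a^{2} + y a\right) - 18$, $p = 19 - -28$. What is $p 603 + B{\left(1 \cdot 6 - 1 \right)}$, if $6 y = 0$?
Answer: $28348$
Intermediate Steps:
$y = 0$ ($y = \frac{1}{6} \cdot 0 = 0$)
$p = 47$ ($p = 19 + 28 = 47$)
$B{\left(a \right)} = -18 + a^{2}$ ($B{\left(a \right)} = \left(a^{2} + 0 a\right) - 18 = \left(a^{2} + 0\right) - 18 = a^{2} - 18 = -18 + a^{2}$)
$p 603 + B{\left(1 \cdot 6 - 1 \right)} = 47 \cdot 603 - \left(18 - \left(1 \cdot 6 - 1\right)^{2}\right) = 28341 - \left(18 - \left(6 - 1\right)^{2}\right) = 28341 - \left(18 - 5^{2}\right) = 28341 + \left(-18 + 25\right) = 28341 + 7 = 28348$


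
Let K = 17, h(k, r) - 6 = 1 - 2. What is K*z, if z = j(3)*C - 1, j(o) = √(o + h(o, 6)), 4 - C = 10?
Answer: -17 - 204*√2 ≈ -305.50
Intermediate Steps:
h(k, r) = 5 (h(k, r) = 6 + (1 - 2) = 6 - 1 = 5)
C = -6 (C = 4 - 1*10 = 4 - 10 = -6)
j(o) = √(5 + o) (j(o) = √(o + 5) = √(5 + o))
z = -1 - 12*√2 (z = √(5 + 3)*(-6) - 1 = √8*(-6) - 1 = (2*√2)*(-6) - 1 = -12*√2 - 1 = -1 - 12*√2 ≈ -17.971)
K*z = 17*(-1 - 12*√2) = -17 - 204*√2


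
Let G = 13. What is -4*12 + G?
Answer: -35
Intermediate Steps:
-4*12 + G = -4*12 + 13 = -48 + 13 = -35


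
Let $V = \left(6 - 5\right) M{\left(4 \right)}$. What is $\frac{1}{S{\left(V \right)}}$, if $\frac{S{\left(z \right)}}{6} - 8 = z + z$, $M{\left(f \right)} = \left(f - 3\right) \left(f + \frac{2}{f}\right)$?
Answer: $\frac{1}{102} \approx 0.0098039$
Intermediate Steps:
$M{\left(f \right)} = \left(-3 + f\right) \left(f + \frac{2}{f}\right)$
$V = \frac{9}{2}$ ($V = \left(6 - 5\right) \left(2 + 4^{2} - \frac{6}{4} - 12\right) = 1 \left(2 + 16 - \frac{3}{2} - 12\right) = 1 \cdot \frac{9}{2} = \frac{9}{2} \approx 4.5$)
$S{\left(z \right)} = 48 + 12 z$ ($S{\left(z \right)} = 48 + 6 \left(z + z\right) = 48 + 6 \cdot 2 z = 48 + 12 z$)
$\frac{1}{S{\left(V \right)}} = \frac{1}{48 + 12 \cdot \frac{9}{2}} = \frac{1}{48 + 54} = \frac{1}{102}$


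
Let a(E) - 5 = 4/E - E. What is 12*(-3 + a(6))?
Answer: -40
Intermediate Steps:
a(E) = 5 - E + 4/E (a(E) = 5 + (4/E - E) = 5 + (-E + 4/E) = 5 - E + 4/E)
12*(-3 + a(6)) = 12*(-3 + (5 - 1*6 + 4/6)) = 12*(-3 + (5 - 6 + 4*(⅙))) = 12*(-3 + (5 - 6 + ⅔)) = 12*(-3 - ⅓) = 12*(-10/3) = -40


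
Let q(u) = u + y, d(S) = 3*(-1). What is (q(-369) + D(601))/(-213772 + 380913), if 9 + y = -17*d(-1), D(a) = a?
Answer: 274/167141 ≈ 0.0016393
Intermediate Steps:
d(S) = -3
y = 42 (y = -9 - 17*(-3) = -9 + 51 = 42)
q(u) = 42 + u (q(u) = u + 42 = 42 + u)
(q(-369) + D(601))/(-213772 + 380913) = ((42 - 369) + 601)/(-213772 + 380913) = (-327 + 601)/167141 = 274*(1/167141) = 274/167141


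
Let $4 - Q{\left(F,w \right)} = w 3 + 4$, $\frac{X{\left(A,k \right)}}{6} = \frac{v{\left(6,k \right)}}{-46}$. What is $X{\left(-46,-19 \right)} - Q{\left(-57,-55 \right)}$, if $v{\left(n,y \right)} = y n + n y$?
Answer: $- \frac{3111}{23} \approx -135.26$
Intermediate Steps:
$v{\left(n,y \right)} = 2 n y$ ($v{\left(n,y \right)} = n y + n y = 2 n y$)
$X{\left(A,k \right)} = - \frac{36 k}{23}$ ($X{\left(A,k \right)} = 6 \frac{2 \cdot 6 k}{-46} = 6 \cdot 12 k \left(- \frac{1}{46}\right) = 6 \left(- \frac{6 k}{23}\right) = - \frac{36 k}{23}$)
$Q{\left(F,w \right)} = - 3 w$ ($Q{\left(F,w \right)} = 4 - \left(w 3 + 4\right) = 4 - \left(3 w + 4\right) = 4 - \left(4 + 3 w\right) = - 3 w$)
$X{\left(-46,-19 \right)} - Q{\left(-57,-55 \right)} = \left(- \frac{36}{23}\right) \left(-19\right) - \left(-3\right) \left(-55\right) = \frac{684}{23} - 165 = - \frac{3111}{23}$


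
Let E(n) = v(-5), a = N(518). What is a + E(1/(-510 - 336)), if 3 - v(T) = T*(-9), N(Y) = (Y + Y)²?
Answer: 1073254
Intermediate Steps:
N(Y) = 4*Y² (N(Y) = (2*Y)² = 4*Y²)
v(T) = 3 + 9*T (v(T) = 3 - T*(-9) = 3 - (-9)*T = 3 + 9*T)
a = 1073296 (a = 4*518² = 4*268324 = 1073296)
E(n) = -42 (E(n) = 3 + 9*(-5) = 3 - 45 = -42)
a + E(1/(-510 - 336)) = 1073296 - 42 = 1073254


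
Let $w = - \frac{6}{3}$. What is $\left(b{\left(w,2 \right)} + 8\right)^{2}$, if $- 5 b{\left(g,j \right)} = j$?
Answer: $\frac{1444}{25} \approx 57.76$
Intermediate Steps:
$w = -2$ ($w = \left(-6\right) \frac{1}{3} = -2$)
$b{\left(g,j \right)} = - \frac{j}{5}$
$\left(b{\left(w,2 \right)} + 8\right)^{2} = \left(\left(- \frac{1}{5}\right) 2 + 8\right)^{2} = \left(- \frac{2}{5} + 8\right)^{2} = \left(\frac{38}{5}\right)^{2} = \frac{1444}{25}$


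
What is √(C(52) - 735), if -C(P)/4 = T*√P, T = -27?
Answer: √(-735 + 216*√13) ≈ 6.6181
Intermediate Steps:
C(P) = 108*√P (C(P) = -(-108)*√P = 108*√P)
√(C(52) - 735) = √(108*√52 - 735) = √(108*(2*√13) - 735) = √(216*√13 - 735) = √(-735 + 216*√13)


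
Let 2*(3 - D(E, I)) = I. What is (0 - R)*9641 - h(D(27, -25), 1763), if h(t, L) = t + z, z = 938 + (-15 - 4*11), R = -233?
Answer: 4490917/2 ≈ 2.2455e+6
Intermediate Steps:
D(E, I) = 3 - I/2
z = 879 (z = 938 + (-15 - 44) = 938 - 59 = 879)
h(t, L) = 879 + t (h(t, L) = t + 879 = 879 + t)
(0 - R)*9641 - h(D(27, -25), 1763) = (0 - 1*(-233))*9641 - (879 + (3 - ½*(-25))) = (0 + 233)*9641 - (879 + (3 + 25/2)) = 233*9641 - (879 + 31/2) = 2246353 - 1*1789/2 = 2246353 - 1789/2 = 4490917/2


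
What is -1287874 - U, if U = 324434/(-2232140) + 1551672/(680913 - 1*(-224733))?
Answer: -216956447861503023/168460721870 ≈ -1.2879e+6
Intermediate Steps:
U = 264143898643/168460721870 (U = 324434*(-1/2232140) + 1551672/(680913 + 224733) = -162217/1116070 + 1551672/905646 = -162217/1116070 + 1551672*(1/905646) = -162217/1116070 + 258612/150941 = 264143898643/168460721870 ≈ 1.5680)
-1287874 - U = -1287874 - 1*264143898643/168460721870 = -1287874 - 264143898643/168460721870 = -216956447861503023/168460721870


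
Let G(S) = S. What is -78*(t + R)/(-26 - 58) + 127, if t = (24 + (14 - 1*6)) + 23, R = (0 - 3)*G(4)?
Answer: 2337/14 ≈ 166.93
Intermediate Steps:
R = -12 (R = (0 - 3)*4 = -3*4 = -12)
t = 55 (t = (24 + (14 - 6)) + 23 = (24 + 8) + 23 = 32 + 23 = 55)
-78*(t + R)/(-26 - 58) + 127 = -78*(55 - 12)/(-26 - 58) + 127 = -3354/(-84) + 127 = -3354*(-1)/84 + 127 = -78*(-43/84) + 127 = 559/14 + 127 = 2337/14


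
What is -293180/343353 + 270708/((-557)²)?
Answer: 1989602104/106524924897 ≈ 0.018677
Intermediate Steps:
-293180/343353 + 270708/((-557)²) = -293180*1/343353 + 270708/310249 = -293180/343353 + 270708*(1/310249) = -293180/343353 + 270708/310249 = 1989602104/106524924897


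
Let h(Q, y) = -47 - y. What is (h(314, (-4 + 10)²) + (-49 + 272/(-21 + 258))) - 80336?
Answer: -19070644/237 ≈ -80467.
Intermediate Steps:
(h(314, (-4 + 10)²) + (-49 + 272/(-21 + 258))) - 80336 = ((-47 - (-4 + 10)²) + (-49 + 272/(-21 + 258))) - 80336 = ((-47 - 1*6²) + (-49 + 272/237)) - 80336 = ((-47 - 1*36) + (-49 + (1/237)*272)) - 80336 = ((-47 - 36) + (-49 + 272/237)) - 80336 = (-83 - 11341/237) - 80336 = -31012/237 - 80336 = -19070644/237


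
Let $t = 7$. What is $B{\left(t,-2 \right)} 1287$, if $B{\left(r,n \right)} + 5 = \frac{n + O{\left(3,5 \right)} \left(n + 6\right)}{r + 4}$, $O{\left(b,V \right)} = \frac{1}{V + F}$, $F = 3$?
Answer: $- \frac{13221}{2} \approx -6610.5$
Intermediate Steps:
$O{\left(b,V \right)} = \frac{1}{3 + V}$ ($O{\left(b,V \right)} = \frac{1}{V + 3} = \frac{1}{3 + V}$)
$B{\left(r,n \right)} = -5 + \frac{\frac{3}{4} + \frac{9 n}{8}}{4 + r}$ ($B{\left(r,n \right)} = -5 + \frac{n + \frac{n + 6}{3 + 5}}{r + 4} = -5 + \frac{n + \frac{6 + n}{8}}{4 + r} = -5 + \frac{n + \left(\frac{3}{4} + \frac{n}{8}\right)}{4 + r} = -5 + \frac{\frac{3}{4} + \frac{9 n}{8}}{4 + r}$)
$B{\left(t,-2 \right)} 1287 = \frac{-154 - 280 + 9 \left(-2\right)}{8 \left(4 + 7\right)} 1287 = \frac{-154 - 280 - 18}{8 \cdot 11} \cdot 1287 = \frac{1}{8} \cdot \frac{1}{11} \left(-452\right) 1287 = \left(- \frac{113}{22}\right) 1287 = - \frac{13221}{2}$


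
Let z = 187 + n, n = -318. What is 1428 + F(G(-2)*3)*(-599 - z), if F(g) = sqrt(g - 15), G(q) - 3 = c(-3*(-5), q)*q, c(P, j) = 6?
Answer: 1428 - 468*I*sqrt(42) ≈ 1428.0 - 3033.0*I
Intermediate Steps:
G(q) = 3 + 6*q
z = -131 (z = 187 - 318 = -131)
F(g) = sqrt(-15 + g)
1428 + F(G(-2)*3)*(-599 - z) = 1428 + sqrt(-15 + (3 + 6*(-2))*3)*(-599 - 1*(-131)) = 1428 + sqrt(-15 + (3 - 12)*3)*(-599 + 131) = 1428 + sqrt(-15 - 9*3)*(-468) = 1428 + sqrt(-15 - 27)*(-468) = 1428 + sqrt(-42)*(-468) = 1428 + (I*sqrt(42))*(-468) = 1428 - 468*I*sqrt(42)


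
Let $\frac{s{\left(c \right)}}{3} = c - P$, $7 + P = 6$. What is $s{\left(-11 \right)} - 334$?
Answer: $-364$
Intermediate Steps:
$P = -1$ ($P = -7 + 6 = -1$)
$s{\left(c \right)} = 3 + 3 c$ ($s{\left(c \right)} = 3 \left(c - -1\right) = 3 \left(c + 1\right) = 3 \left(1 + c\right) = 3 + 3 c$)
$s{\left(-11 \right)} - 334 = \left(3 + 3 \left(-11\right)\right) - 334 = \left(3 - 33\right) - 334 = -30 - 334 = -364$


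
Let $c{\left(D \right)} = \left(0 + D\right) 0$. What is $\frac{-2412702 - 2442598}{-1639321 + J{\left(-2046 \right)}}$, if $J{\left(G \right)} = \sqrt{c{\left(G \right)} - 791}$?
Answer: $\frac{1989848812825}{671843335458} + \frac{1213825 i \sqrt{791}}{671843335458} \approx 2.9618 + 5.0813 \cdot 10^{-5} i$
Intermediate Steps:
$c{\left(D \right)} = 0$ ($c{\left(D \right)} = D 0 = 0$)
$J{\left(G \right)} = i \sqrt{791}$ ($J{\left(G \right)} = \sqrt{0 - 791} = \sqrt{-791} = i \sqrt{791}$)
$\frac{-2412702 - 2442598}{-1639321 + J{\left(-2046 \right)}} = \frac{-2412702 - 2442598}{-1639321 + i \sqrt{791}} = - \frac{4855300}{-1639321 + i \sqrt{791}}$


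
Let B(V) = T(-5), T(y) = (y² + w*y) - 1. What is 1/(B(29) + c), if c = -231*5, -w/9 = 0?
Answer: -1/1131 ≈ -0.00088417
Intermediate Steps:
w = 0 (w = -9*0 = 0)
T(y) = -1 + y² (T(y) = (y² + 0*y) - 1 = (y² + 0) - 1 = y² - 1 = -1 + y²)
B(V) = 24 (B(V) = -1 + (-5)² = -1 + 25 = 24)
c = -1155
1/(B(29) + c) = 1/(24 - 1155) = 1/(-1131) = -1/1131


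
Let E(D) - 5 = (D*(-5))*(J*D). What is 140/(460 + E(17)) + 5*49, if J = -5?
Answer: 188419/769 ≈ 245.02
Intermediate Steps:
E(D) = 5 + 25*D² (E(D) = 5 + (D*(-5))*(-5*D) = 5 + (-5*D)*(-5*D) = 5 + 25*D²)
140/(460 + E(17)) + 5*49 = 140/(460 + (5 + 25*17²)) + 5*49 = 140/(460 + (5 + 25*289)) + 245 = 140/(460 + (5 + 7225)) + 245 = 140/(460 + 7230) + 245 = 140/7690 + 245 = (1/7690)*140 + 245 = 14/769 + 245 = 188419/769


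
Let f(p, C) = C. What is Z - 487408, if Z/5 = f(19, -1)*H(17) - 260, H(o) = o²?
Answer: -490153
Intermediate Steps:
Z = -2745 (Z = 5*(-1*17² - 260) = 5*(-1*289 - 260) = 5*(-289 - 260) = 5*(-549) = -2745)
Z - 487408 = -2745 - 487408 = -490153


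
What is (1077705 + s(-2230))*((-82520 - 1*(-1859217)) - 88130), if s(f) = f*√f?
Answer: 1819777098735 - 3765504410*I*√2230 ≈ 1.8198e+12 - 1.7782e+11*I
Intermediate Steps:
s(f) = f^(3/2)
(1077705 + s(-2230))*((-82520 - 1*(-1859217)) - 88130) = (1077705 + (-2230)^(3/2))*((-82520 - 1*(-1859217)) - 88130) = (1077705 - 2230*I*√2230)*((-82520 + 1859217) - 88130) = (1077705 - 2230*I*√2230)*(1776697 - 88130) = (1077705 - 2230*I*√2230)*1688567 = 1819777098735 - 3765504410*I*√2230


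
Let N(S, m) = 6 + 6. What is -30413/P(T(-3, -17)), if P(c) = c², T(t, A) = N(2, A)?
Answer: -30413/144 ≈ -211.20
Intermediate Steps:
N(S, m) = 12
T(t, A) = 12
-30413/P(T(-3, -17)) = -30413/(12²) = -30413/144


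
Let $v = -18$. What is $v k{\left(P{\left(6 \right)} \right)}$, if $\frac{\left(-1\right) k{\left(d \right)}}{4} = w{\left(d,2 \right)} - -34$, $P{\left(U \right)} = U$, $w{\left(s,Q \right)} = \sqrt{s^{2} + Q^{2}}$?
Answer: $2448 + 144 \sqrt{10} \approx 2903.4$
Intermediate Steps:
$w{\left(s,Q \right)} = \sqrt{Q^{2} + s^{2}}$
$k{\left(d \right)} = -136 - 4 \sqrt{4 + d^{2}}$ ($k{\left(d \right)} = - 4 \left(\sqrt{2^{2} + d^{2}} - -34\right) = - 4 \left(\sqrt{4 + d^{2}} + 34\right) = - 4 \left(34 + \sqrt{4 + d^{2}}\right) = -136 - 4 \sqrt{4 + d^{2}}$)
$v k{\left(P{\left(6 \right)} \right)} = - 18 \left(-136 - 4 \sqrt{4 + 6^{2}}\right) = - 18 \left(-136 - 4 \sqrt{4 + 36}\right) = - 18 \left(-136 - 4 \sqrt{40}\right) = - 18 \left(-136 - 4 \cdot 2 \sqrt{10}\right) = - 18 \left(-136 - 8 \sqrt{10}\right) = 2448 + 144 \sqrt{10}$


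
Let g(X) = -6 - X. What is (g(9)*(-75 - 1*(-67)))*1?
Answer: 120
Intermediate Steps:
(g(9)*(-75 - 1*(-67)))*1 = ((-6 - 1*9)*(-75 - 1*(-67)))*1 = ((-6 - 9)*(-75 + 67))*1 = -15*(-8)*1 = 120*1 = 120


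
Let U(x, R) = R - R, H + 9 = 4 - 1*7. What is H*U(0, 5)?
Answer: 0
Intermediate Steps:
H = -12 (H = -9 + (4 - 1*7) = -9 + (4 - 7) = -9 - 3 = -12)
U(x, R) = 0
H*U(0, 5) = -12*0 = 0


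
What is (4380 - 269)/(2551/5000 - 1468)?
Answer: -20555000/7337449 ≈ -2.8014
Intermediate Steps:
(4380 - 269)/(2551/5000 - 1468) = 4111/(2551*(1/5000) - 1468) = 4111/(2551/5000 - 1468) = 4111/(-7337449/5000) = 4111*(-5000/7337449) = -20555000/7337449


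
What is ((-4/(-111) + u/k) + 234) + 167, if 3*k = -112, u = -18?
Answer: 2495837/6216 ≈ 401.52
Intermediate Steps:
k = -112/3 (k = (⅓)*(-112) = -112/3 ≈ -37.333)
((-4/(-111) + u/k) + 234) + 167 = ((-4/(-111) - 18/(-112/3)) + 234) + 167 = ((-4*(-1/111) - 18*(-3/112)) + 234) + 167 = ((4/111 + 27/56) + 234) + 167 = (3221/6216 + 234) + 167 = 1457765/6216 + 167 = 2495837/6216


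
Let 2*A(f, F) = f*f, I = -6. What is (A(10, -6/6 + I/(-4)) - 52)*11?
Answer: -22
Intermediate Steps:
A(f, F) = f²/2 (A(f, F) = (f*f)/2 = f²/2)
(A(10, -6/6 + I/(-4)) - 52)*11 = ((½)*10² - 52)*11 = ((½)*100 - 52)*11 = (50 - 52)*11 = -2*11 = -22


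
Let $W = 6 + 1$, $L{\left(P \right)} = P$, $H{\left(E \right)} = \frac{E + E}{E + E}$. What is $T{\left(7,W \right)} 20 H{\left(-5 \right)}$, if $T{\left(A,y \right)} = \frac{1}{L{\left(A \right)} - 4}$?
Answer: $\frac{20}{3} \approx 6.6667$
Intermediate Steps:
$H{\left(E \right)} = 1$ ($H{\left(E \right)} = \frac{2 E}{2 E} = 2 E \frac{1}{2 E} = 1$)
$W = 7$
$T{\left(A,y \right)} = \frac{1}{-4 + A}$ ($T{\left(A,y \right)} = \frac{1}{A - 4} = \frac{1}{-4 + A}$)
$T{\left(7,W \right)} 20 H{\left(-5 \right)} = \frac{1}{-4 + 7} \cdot 20 \cdot 1 = \frac{1}{3} \cdot 20 \cdot 1 = \frac{20}{3} \cdot 1 = \frac{20}{3}$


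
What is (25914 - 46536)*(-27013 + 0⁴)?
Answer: 557062086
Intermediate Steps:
(25914 - 46536)*(-27013 + 0⁴) = -20622*(-27013 + 0) = -20622*(-27013) = 557062086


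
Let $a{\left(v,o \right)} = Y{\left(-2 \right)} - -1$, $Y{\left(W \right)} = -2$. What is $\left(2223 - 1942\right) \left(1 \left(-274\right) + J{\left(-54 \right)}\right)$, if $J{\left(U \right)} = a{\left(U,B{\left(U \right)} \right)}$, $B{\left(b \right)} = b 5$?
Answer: $-77275$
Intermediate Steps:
$B{\left(b \right)} = 5 b$
$a{\left(v,o \right)} = -1$ ($a{\left(v,o \right)} = -2 - -1 = -2 + 1 = -1$)
$J{\left(U \right)} = -1$
$\left(2223 - 1942\right) \left(1 \left(-274\right) + J{\left(-54 \right)}\right) = \left(2223 - 1942\right) \left(1 \left(-274\right) - 1\right) = 281 \left(-274 - 1\right) = 281 \left(-275\right) = -77275$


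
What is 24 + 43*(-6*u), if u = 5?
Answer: -1266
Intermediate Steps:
24 + 43*(-6*u) = 24 + 43*(-6*5) = 24 + 43*(-30) = 24 - 1290 = -1266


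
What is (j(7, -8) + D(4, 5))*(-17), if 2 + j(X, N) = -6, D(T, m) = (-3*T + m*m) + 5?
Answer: -170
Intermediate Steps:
D(T, m) = 5 + m**2 - 3*T (D(T, m) = (-3*T + m**2) + 5 = (m**2 - 3*T) + 5 = 5 + m**2 - 3*T)
j(X, N) = -8 (j(X, N) = -2 - 6 = -8)
(j(7, -8) + D(4, 5))*(-17) = (-8 + (5 + 5**2 - 3*4))*(-17) = (-8 + (5 + 25 - 12))*(-17) = (-8 + 18)*(-17) = 10*(-17) = -170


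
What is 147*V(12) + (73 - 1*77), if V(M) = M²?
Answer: 21164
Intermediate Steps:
147*V(12) + (73 - 1*77) = 147*12² + (73 - 1*77) = 147*144 + (73 - 77) = 21168 - 4 = 21164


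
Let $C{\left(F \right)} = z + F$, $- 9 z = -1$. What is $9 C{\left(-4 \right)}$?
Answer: $-35$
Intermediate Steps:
$z = \frac{1}{9}$ ($z = \left(- \frac{1}{9}\right) \left(-1\right) = \frac{1}{9} \approx 0.11111$)
$C{\left(F \right)} = \frac{1}{9} + F$
$9 C{\left(-4 \right)} = 9 \left(\frac{1}{9} - 4\right) = 9 \left(- \frac{35}{9}\right) = -35$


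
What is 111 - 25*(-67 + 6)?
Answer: 1636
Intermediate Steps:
111 - 25*(-67 + 6) = 111 - 25*(-61) = 111 + 1525 = 1636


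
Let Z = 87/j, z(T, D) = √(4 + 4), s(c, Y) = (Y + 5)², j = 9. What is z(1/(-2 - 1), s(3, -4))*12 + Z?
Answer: 29/3 + 24*√2 ≈ 43.608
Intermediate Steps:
s(c, Y) = (5 + Y)²
z(T, D) = 2*√2 (z(T, D) = √8 = 2*√2)
Z = 29/3 (Z = 87/9 = 87*(⅑) = 29/3 ≈ 9.6667)
z(1/(-2 - 1), s(3, -4))*12 + Z = (2*√2)*12 + 29/3 = 24*√2 + 29/3 = 29/3 + 24*√2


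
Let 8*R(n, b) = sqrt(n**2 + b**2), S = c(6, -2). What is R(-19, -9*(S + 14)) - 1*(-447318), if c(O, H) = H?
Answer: 447318 + 5*sqrt(481)/8 ≈ 4.4733e+5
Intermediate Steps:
S = -2
R(n, b) = sqrt(b**2 + n**2)/8 (R(n, b) = sqrt(n**2 + b**2)/8 = sqrt(b**2 + n**2)/8)
R(-19, -9*(S + 14)) - 1*(-447318) = sqrt((-9*(-2 + 14))**2 + (-19)**2)/8 - 1*(-447318) = sqrt((-9*12)**2 + 361)/8 + 447318 = sqrt((-108)**2 + 361)/8 + 447318 = sqrt(11664 + 361)/8 + 447318 = sqrt(12025)/8 + 447318 = (5*sqrt(481))/8 + 447318 = 5*sqrt(481)/8 + 447318 = 447318 + 5*sqrt(481)/8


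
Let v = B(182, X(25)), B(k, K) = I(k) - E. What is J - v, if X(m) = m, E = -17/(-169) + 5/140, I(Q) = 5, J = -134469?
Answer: -636330323/4732 ≈ -1.3447e+5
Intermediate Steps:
E = 645/4732 (E = -17*(-1/169) + 5*(1/140) = 17/169 + 1/28 = 645/4732 ≈ 0.13631)
B(k, K) = 23015/4732 (B(k, K) = 5 - 1*645/4732 = 5 - 645/4732 = 23015/4732)
v = 23015/4732 ≈ 4.8637
J - v = -134469 - 1*23015/4732 = -134469 - 23015/4732 = -636330323/4732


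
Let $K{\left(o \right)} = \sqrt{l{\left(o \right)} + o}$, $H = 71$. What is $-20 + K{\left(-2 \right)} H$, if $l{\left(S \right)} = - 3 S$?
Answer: $122$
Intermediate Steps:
$K{\left(o \right)} = \sqrt{2} \sqrt{- o}$ ($K{\left(o \right)} = \sqrt{- 3 o + o} = \sqrt{- 2 o} = \sqrt{2} \sqrt{- o}$)
$-20 + K{\left(-2 \right)} H = -20 + \sqrt{2} \sqrt{\left(-1\right) \left(-2\right)} 71 = -20 + \sqrt{2} \sqrt{2} \cdot 71 = -20 + 2 \cdot 71 = -20 + 142 = 122$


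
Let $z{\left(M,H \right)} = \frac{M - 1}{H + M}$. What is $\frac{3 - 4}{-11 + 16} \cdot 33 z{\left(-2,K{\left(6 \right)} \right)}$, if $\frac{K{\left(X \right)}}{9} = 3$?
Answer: $\frac{99}{125} \approx 0.792$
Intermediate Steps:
$K{\left(X \right)} = 27$ ($K{\left(X \right)} = 9 \cdot 3 = 27$)
$z{\left(M,H \right)} = \frac{-1 + M}{H + M}$
$\frac{3 - 4}{-11 + 16} \cdot 33 z{\left(-2,K{\left(6 \right)} \right)} = \frac{3 - 4}{-11 + 16} \cdot 33 \frac{-1 - 2}{27 - 2} = - \frac{1}{5} \cdot 33 \cdot \frac{1}{25} \left(-3\right) = \left(-1\right) \frac{1}{5} \cdot 33 \cdot \frac{1}{25} \left(-3\right) = \left(- \frac{1}{5}\right) 33 \left(- \frac{3}{25}\right) = \left(- \frac{33}{5}\right) \left(- \frac{3}{25}\right) = \frac{99}{125}$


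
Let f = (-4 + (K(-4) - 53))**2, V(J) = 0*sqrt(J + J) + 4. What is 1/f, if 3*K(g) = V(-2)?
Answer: 9/27889 ≈ 0.00032271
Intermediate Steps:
V(J) = 4 (V(J) = 0*sqrt(2*J) + 4 = 0*(sqrt(2)*sqrt(J)) + 4 = 0 + 4 = 4)
K(g) = 4/3 (K(g) = (1/3)*4 = 4/3)
f = 27889/9 (f = (-4 + (4/3 - 53))**2 = (-4 - 155/3)**2 = (-167/3)**2 = 27889/9 ≈ 3098.8)
1/f = 1/(27889/9) = 9/27889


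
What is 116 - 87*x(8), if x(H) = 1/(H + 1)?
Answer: 319/3 ≈ 106.33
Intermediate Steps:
x(H) = 1/(1 + H)
116 - 87*x(8) = 116 - 87/(1 + 8) = 116 - 87/9 = 116 - 87*⅑ = 116 - 29/3 = 319/3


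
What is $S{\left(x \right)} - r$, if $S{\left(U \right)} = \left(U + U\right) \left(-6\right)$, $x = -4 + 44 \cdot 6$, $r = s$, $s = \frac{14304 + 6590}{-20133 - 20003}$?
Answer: $- \frac{62601713}{20068} \approx -3119.5$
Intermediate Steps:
$s = - \frac{10447}{20068}$ ($s = \frac{20894}{-40136} = 20894 \left(- \frac{1}{40136}\right) = - \frac{10447}{20068} \approx -0.52058$)
$r = - \frac{10447}{20068} \approx -0.52058$
$x = 260$ ($x = -4 + 264 = 260$)
$S{\left(U \right)} = - 12 U$ ($S{\left(U \right)} = 2 U \left(-6\right) = - 12 U$)
$S{\left(x \right)} - r = \left(-12\right) 260 - - \frac{10447}{20068} = -3120 + \frac{10447}{20068} = - \frac{62601713}{20068}$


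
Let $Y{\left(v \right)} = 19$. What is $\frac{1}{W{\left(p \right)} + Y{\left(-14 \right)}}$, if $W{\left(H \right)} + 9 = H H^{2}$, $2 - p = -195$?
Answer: $\frac{1}{7645383} \approx 1.308 \cdot 10^{-7}$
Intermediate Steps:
$p = 197$ ($p = 2 - -195 = 2 + 195 = 197$)
$W{\left(H \right)} = -9 + H^{3}$ ($W{\left(H \right)} = -9 + H H^{2} = -9 + H^{3}$)
$\frac{1}{W{\left(p \right)} + Y{\left(-14 \right)}} = \frac{1}{\left(-9 + 197^{3}\right) + 19} = \frac{1}{\left(-9 + 7645373\right) + 19} = \frac{1}{7645364 + 19} = \frac{1}{7645383}$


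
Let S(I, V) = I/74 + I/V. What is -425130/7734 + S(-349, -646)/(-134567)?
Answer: -113949670595412/2072982969713 ≈ -54.969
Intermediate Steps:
S(I, V) = I/74 + I/V (S(I, V) = I*(1/74) + I/V = I/74 + I/V)
-425130/7734 + S(-349, -646)/(-134567) = -425130/7734 + ((1/74)*(-349) - 349/(-646))/(-134567) = -425130*1/7734 + (-349/74 - 349*(-1/646))*(-1/134567) = -70855/1289 + (-349/74 + 349/646)*(-1/134567) = -70855/1289 - 49907/11951*(-1/134567) = -70855/1289 + 49907/1608210217 = -113949670595412/2072982969713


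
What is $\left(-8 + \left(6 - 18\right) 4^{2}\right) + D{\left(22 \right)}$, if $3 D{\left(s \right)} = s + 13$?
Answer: $- \frac{565}{3} \approx -188.33$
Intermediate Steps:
$D{\left(s \right)} = \frac{13}{3} + \frac{s}{3}$ ($D{\left(s \right)} = \frac{s + 13}{3} = \frac{13 + s}{3} = \frac{13}{3} + \frac{s}{3}$)
$\left(-8 + \left(6 - 18\right) 4^{2}\right) + D{\left(22 \right)} = \left(-8 + \left(6 - 18\right) 4^{2}\right) + \left(\frac{13}{3} + \frac{1}{3} \cdot 22\right) = \left(-8 + \left(6 - 18\right) 16\right) + \left(\frac{13}{3} + \frac{22}{3}\right) = \left(-8 - 192\right) + \frac{35}{3} = -200 + \frac{35}{3} = - \frac{565}{3}$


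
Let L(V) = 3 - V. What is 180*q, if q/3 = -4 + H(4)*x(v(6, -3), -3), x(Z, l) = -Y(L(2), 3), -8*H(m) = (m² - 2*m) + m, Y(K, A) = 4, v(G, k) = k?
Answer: 1080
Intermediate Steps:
H(m) = -m²/8 + m/8 (H(m) = -((m² - 2*m) + m)/8 = -(m² - m)/8 = -m²/8 + m/8)
x(Z, l) = -4 (x(Z, l) = -1*4 = -4)
q = 6 (q = 3*(-4 + ((⅛)*4*(1 - 1*4))*(-4)) = 3*(-4 + ((⅛)*4*(1 - 4))*(-4)) = 3*(-4 + ((⅛)*4*(-3))*(-4)) = 3*(-4 - 3/2*(-4)) = 3*(-4 + 6) = 3*2 = 6)
180*q = 180*6 = 1080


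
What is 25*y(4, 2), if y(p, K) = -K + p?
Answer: 50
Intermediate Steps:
y(p, K) = p - K
25*y(4, 2) = 25*(4 - 1*2) = 25*(4 - 2) = 25*2 = 50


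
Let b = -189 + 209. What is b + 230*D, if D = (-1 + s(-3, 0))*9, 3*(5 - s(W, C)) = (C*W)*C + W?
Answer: 10370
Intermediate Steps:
s(W, C) = 5 - W/3 - W*C**2/3 (s(W, C) = 5 - ((C*W)*C + W)/3 = 5 - (W*C**2 + W)/3 = 5 - (W + W*C**2)/3 = 5 + (-W/3 - W*C**2/3) = 5 - W/3 - W*C**2/3)
D = 45 (D = (-1 + (5 - 1/3*(-3) - 1/3*(-3)*0**2))*9 = (-1 + (5 + 1 - 1/3*(-3)*0))*9 = (-1 + (5 + 1 + 0))*9 = (-1 + 6)*9 = 5*9 = 45)
b = 20
b + 230*D = 20 + 230*45 = 20 + 10350 = 10370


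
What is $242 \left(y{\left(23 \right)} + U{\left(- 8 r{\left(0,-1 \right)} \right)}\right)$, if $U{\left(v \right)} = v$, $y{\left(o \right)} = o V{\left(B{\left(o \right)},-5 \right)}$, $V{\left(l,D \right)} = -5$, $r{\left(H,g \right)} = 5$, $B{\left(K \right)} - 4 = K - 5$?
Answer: $-37510$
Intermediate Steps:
$B{\left(K \right)} = -1 + K$ ($B{\left(K \right)} = 4 + \left(K - 5\right) = 4 + \left(-5 + K\right) = -1 + K$)
$y{\left(o \right)} = - 5 o$ ($y{\left(o \right)} = o \left(-5\right) = - 5 o$)
$242 \left(y{\left(23 \right)} + U{\left(- 8 r{\left(0,-1 \right)} \right)}\right) = 242 \left(\left(-5\right) 23 - 40\right) = 242 \left(-115 - 40\right) = 242 \left(-155\right) = -37510$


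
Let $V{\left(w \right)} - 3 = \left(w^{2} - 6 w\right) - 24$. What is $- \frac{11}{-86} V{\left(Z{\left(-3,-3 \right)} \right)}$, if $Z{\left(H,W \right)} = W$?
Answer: $\frac{33}{43} \approx 0.76744$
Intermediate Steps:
$V{\left(w \right)} = -21 + w^{2} - 6 w$ ($V{\left(w \right)} = 3 - \left(24 - w^{2} + 6 w\right) = -21 + w^{2} - 6 w$)
$- \frac{11}{-86} V{\left(Z{\left(-3,-3 \right)} \right)} = - \frac{11}{-86} \left(-21 + \left(-3\right)^{2} - -18\right) = \left(-11\right) \left(- \frac{1}{86}\right) \left(-21 + 9 + 18\right) = \frac{11}{86} \cdot 6 = \frac{33}{43}$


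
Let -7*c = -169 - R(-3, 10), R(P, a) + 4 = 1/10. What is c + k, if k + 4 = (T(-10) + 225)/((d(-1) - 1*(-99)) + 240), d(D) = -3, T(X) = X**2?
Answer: 34529/1680 ≈ 20.553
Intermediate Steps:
R(P, a) = -39/10 (R(P, a) = -4 + 1/10 = -39/10)
c = 1651/70 (c = -(-169 - 1*(-39/10))/7 = -(-169 + 39/10)/7 = -1/7*(-1651/10) = 1651/70 ≈ 23.586)
k = -1019/336 (k = -4 + ((-10)**2 + 225)/((-3 - 1*(-99)) + 240) = -4 + (100 + 225)/((-3 + 99) + 240) = -4 + 325/(96 + 240) = -4 + 325/336 = -1019/336 ≈ -3.0327)
c + k = 1651/70 - 1019/336 = 34529/1680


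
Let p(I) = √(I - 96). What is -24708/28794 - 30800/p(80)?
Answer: -4118/4799 + 7700*I ≈ -0.8581 + 7700.0*I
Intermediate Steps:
p(I) = √(-96 + I)
-24708/28794 - 30800/p(80) = -24708/28794 - 30800/√(-96 + 80) = -24708*1/28794 - 30800*(-I/4) = -4118/4799 - 30800*(-I/4) = -4118/4799 - (-7700)*I = -4118/4799 + 7700*I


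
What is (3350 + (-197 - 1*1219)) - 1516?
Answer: 418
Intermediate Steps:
(3350 + (-197 - 1*1219)) - 1516 = (3350 + (-197 - 1219)) - 1516 = (3350 - 1416) - 1516 = 1934 - 1516 = 418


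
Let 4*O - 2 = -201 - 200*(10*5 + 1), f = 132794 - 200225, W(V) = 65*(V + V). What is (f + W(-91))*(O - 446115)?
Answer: 142262319199/4 ≈ 3.5566e+10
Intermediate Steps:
W(V) = 130*V (W(V) = 65*(2*V) = 130*V)
f = -67431
O = -10399/4 (O = ½ + (-201 - 200*(10*5 + 1))/4 = ½ + (-201 - 200*(50 + 1))/4 = ½ + (-201 - 200*51)/4 = ½ + (-201 - 10200)/4 = ½ + (¼)*(-10401) = ½ - 10401/4 = -10399/4 ≈ -2599.8)
(f + W(-91))*(O - 446115) = (-67431 + 130*(-91))*(-10399/4 - 446115) = (-67431 - 11830)*(-1794859/4) = -79261*(-1794859/4) = 142262319199/4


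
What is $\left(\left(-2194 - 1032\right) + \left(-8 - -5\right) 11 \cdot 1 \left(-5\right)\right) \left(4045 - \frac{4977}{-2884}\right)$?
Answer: $- \frac{5103455311}{412} \approx -1.2387 \cdot 10^{7}$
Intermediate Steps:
$\left(\left(-2194 - 1032\right) + \left(-8 - -5\right) 11 \cdot 1 \left(-5\right)\right) \left(4045 - \frac{4977}{-2884}\right) = \left(-3226 + \left(-8 + 5\right) 11 \left(-5\right)\right) \left(4045 - - \frac{711}{412}\right) = \left(-3226 + \left(-3\right) 11 \left(-5\right)\right) \left(4045 + \frac{711}{412}\right) = \left(-3226 - -165\right) \frac{1667251}{412} = \left(-3226 + 165\right) \frac{1667251}{412} = \left(-3061\right) \frac{1667251}{412} = - \frac{5103455311}{412}$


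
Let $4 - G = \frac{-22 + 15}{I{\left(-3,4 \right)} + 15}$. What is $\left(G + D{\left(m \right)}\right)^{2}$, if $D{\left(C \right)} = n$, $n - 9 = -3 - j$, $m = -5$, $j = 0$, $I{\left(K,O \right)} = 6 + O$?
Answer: $\frac{66049}{625} \approx 105.68$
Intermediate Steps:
$n = 6$ ($n = 9 - 3 = 6$)
$D{\left(C \right)} = 6$
$G = \frac{107}{25}$ ($G = 4 - \frac{-22 + 15}{\left(6 + 4\right) + 15} = 4 - - \frac{7}{10 + 15} = 4 - - \frac{7}{25} = 4 + \frac{7}{25} = \frac{107}{25} \approx 4.28$)
$\left(G + D{\left(m \right)}\right)^{2} = \left(\frac{107}{25} + 6\right)^{2} = \left(\frac{257}{25}\right)^{2} = \frac{66049}{625}$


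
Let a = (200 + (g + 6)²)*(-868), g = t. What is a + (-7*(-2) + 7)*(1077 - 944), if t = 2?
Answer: -226359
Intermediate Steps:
g = 2
a = -229152 (a = (200 + (2 + 6)²)*(-868) = (200 + 8²)*(-868) = (200 + 64)*(-868) = 264*(-868) = -229152)
a + (-7*(-2) + 7)*(1077 - 944) = -229152 + (-7*(-2) + 7)*(1077 - 944) = -229152 + (14 + 7)*133 = -229152 + 21*133 = -229152 + 2793 = -226359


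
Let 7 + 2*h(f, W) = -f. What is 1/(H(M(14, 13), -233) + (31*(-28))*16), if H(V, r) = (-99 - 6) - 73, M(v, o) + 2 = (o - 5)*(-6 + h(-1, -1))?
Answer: -1/14066 ≈ -7.1093e-5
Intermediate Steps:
h(f, W) = -7/2 - f/2 (h(f, W) = -7/2 + (-f)/2 = -7/2 - f/2)
M(v, o) = 43 - 9*o (M(v, o) = -2 + (o - 5)*(-6 + (-7/2 - 1/2*(-1))) = -2 + (-5 + o)*(-6 + (-7/2 + 1/2)) = -2 + (-5 + o)*(-6 - 3) = -2 + (-5 + o)*(-9) = -2 + (45 - 9*o) = 43 - 9*o)
H(V, r) = -178 (H(V, r) = -105 - 73 = -178)
1/(H(M(14, 13), -233) + (31*(-28))*16) = 1/(-178 + (31*(-28))*16) = 1/(-178 - 868*16) = 1/(-178 - 13888) = 1/(-14066) = -1/14066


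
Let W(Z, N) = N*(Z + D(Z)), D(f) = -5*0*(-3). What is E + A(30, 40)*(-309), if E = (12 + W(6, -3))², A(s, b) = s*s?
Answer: -278064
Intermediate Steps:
D(f) = 0 (D(f) = 0*(-3) = 0)
W(Z, N) = N*Z (W(Z, N) = N*(Z + 0) = N*Z)
A(s, b) = s²
E = 36 (E = (12 - 3*6)² = (12 - 18)² = (-6)² = 36)
E + A(30, 40)*(-309) = 36 + 30²*(-309) = 36 + 900*(-309) = 36 - 278100 = -278064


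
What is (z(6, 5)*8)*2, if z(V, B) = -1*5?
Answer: -80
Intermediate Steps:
z(V, B) = -5
(z(6, 5)*8)*2 = -5*8*2 = -40*2 = -80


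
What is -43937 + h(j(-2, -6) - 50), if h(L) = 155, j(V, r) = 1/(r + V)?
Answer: -43782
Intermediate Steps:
j(V, r) = 1/(V + r)
-43937 + h(j(-2, -6) - 50) = -43937 + 155 = -43782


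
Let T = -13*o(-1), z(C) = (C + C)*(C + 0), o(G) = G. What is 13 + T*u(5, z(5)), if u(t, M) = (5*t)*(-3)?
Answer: -962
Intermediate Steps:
z(C) = 2*C² (z(C) = (2*C)*C = 2*C²)
u(t, M) = -15*t
T = 13 (T = -13*(-1) = 13)
13 + T*u(5, z(5)) = 13 + 13*(-15*5) = 13 + 13*(-75) = 13 - 975 = -962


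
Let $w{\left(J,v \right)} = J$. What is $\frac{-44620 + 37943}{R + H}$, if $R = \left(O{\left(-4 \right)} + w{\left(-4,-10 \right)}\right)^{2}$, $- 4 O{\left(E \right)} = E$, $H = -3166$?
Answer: $\frac{607}{287} \approx 2.115$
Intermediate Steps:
$O{\left(E \right)} = - \frac{E}{4}$
$R = 9$ ($R = \left(\left(- \frac{1}{4}\right) \left(-4\right) - 4\right)^{2} = \left(1 - 4\right)^{2} = \left(-3\right)^{2} = 9$)
$\frac{-44620 + 37943}{R + H} = \frac{-44620 + 37943}{9 - 3166} = - \frac{6677}{-3157} = \left(-6677\right) \left(- \frac{1}{3157}\right) = \frac{607}{287}$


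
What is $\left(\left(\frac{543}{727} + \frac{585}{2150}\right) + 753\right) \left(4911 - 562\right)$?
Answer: $\frac{1025119659771}{312610} \approx 3.2792 \cdot 10^{6}$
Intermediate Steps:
$\left(\left(\frac{543}{727} + \frac{585}{2150}\right) + 753\right) \left(4911 - 562\right) = \left(\left(543 \cdot \frac{1}{727} + 585 \cdot \frac{1}{2150}\right) + 753\right) 4349 = \left(\left(\frac{543}{727} + \frac{117}{430}\right) + 753\right) 4349 = \left(\frac{318549}{312610} + 753\right) 4349 = \frac{235713879}{312610} \cdot 4349 = \frac{1025119659771}{312610}$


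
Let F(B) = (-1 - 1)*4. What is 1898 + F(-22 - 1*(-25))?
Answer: 1890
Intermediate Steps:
F(B) = -8 (F(B) = -2*4 = -8)
1898 + F(-22 - 1*(-25)) = 1898 - 8 = 1890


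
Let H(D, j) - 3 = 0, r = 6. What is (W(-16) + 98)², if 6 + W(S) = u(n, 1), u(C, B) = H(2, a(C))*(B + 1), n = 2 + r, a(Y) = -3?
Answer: 9604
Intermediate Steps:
n = 8 (n = 2 + 6 = 8)
H(D, j) = 3 (H(D, j) = 3 + 0 = 3)
u(C, B) = 3 + 3*B (u(C, B) = 3*(B + 1) = 3*(1 + B) = 3 + 3*B)
W(S) = 0 (W(S) = -6 + (3 + 3*1) = -6 + (3 + 3) = -6 + 6 = 0)
(W(-16) + 98)² = (0 + 98)² = 98² = 9604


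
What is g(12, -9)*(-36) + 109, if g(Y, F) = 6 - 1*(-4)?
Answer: -251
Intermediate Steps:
g(Y, F) = 10 (g(Y, F) = 6 + 4 = 10)
g(12, -9)*(-36) + 109 = 10*(-36) + 109 = -360 + 109 = -251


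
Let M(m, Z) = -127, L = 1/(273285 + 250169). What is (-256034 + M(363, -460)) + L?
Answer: -134088500093/523454 ≈ -2.5616e+5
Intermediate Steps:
L = 1/523454 ≈ 1.9104e-6
(-256034 + M(363, -460)) + L = (-256034 - 127) + 1/523454 = -256161 + 1/523454 = -134088500093/523454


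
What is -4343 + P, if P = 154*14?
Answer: -2187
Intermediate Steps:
P = 2156
-4343 + P = -4343 + 2156 = -2187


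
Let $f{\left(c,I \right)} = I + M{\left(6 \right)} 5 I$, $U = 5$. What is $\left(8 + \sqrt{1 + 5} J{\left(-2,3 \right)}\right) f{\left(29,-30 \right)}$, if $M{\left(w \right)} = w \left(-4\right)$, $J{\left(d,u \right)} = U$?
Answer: $28560 + 17850 \sqrt{6} \approx 72283.0$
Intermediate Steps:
$J{\left(d,u \right)} = 5$
$M{\left(w \right)} = - 4 w$
$f{\left(c,I \right)} = - 119 I$ ($f{\left(c,I \right)} = I + \left(-4\right) 6 \cdot 5 I = I + \left(-24\right) 5 I = I - 120 I = - 119 I$)
$\left(8 + \sqrt{1 + 5} J{\left(-2,3 \right)}\right) f{\left(29,-30 \right)} = \left(8 + \sqrt{1 + 5} \cdot 5\right) \left(\left(-119\right) \left(-30\right)\right) = \left(8 + \sqrt{6} \cdot 5\right) 3570 = \left(8 + 5 \sqrt{6}\right) 3570 = 28560 + 17850 \sqrt{6}$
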